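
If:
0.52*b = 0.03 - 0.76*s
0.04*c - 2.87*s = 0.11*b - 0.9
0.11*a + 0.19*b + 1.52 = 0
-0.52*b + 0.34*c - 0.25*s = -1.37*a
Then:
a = -11.42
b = -1.39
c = 44.63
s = 0.99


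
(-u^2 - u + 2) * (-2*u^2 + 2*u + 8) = 2*u^4 - 14*u^2 - 4*u + 16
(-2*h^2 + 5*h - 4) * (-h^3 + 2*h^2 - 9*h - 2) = 2*h^5 - 9*h^4 + 32*h^3 - 49*h^2 + 26*h + 8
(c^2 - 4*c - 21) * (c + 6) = c^3 + 2*c^2 - 45*c - 126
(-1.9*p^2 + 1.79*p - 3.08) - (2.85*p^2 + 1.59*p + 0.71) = -4.75*p^2 + 0.2*p - 3.79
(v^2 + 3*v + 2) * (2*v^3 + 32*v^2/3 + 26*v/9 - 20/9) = 2*v^5 + 50*v^4/3 + 350*v^3/9 + 250*v^2/9 - 8*v/9 - 40/9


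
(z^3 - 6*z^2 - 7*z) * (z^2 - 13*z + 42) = z^5 - 19*z^4 + 113*z^3 - 161*z^2 - 294*z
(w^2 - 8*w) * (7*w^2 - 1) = 7*w^4 - 56*w^3 - w^2 + 8*w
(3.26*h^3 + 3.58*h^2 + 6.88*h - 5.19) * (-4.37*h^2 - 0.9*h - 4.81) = -14.2462*h^5 - 18.5786*h^4 - 48.9682*h^3 - 0.731499999999997*h^2 - 28.4218*h + 24.9639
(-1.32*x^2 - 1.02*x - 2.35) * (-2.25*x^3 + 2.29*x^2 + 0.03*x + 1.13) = 2.97*x^5 - 0.7278*x^4 + 2.9121*x^3 - 6.9037*x^2 - 1.2231*x - 2.6555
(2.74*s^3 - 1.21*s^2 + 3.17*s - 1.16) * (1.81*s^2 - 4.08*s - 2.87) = 4.9594*s^5 - 13.3693*s^4 + 2.8107*s^3 - 11.5605*s^2 - 4.3651*s + 3.3292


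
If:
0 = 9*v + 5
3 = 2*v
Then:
No Solution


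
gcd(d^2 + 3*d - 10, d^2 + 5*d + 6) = 1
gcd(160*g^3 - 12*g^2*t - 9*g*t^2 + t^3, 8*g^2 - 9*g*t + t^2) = -8*g + t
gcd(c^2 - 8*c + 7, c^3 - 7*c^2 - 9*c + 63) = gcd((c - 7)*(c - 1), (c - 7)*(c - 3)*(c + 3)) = c - 7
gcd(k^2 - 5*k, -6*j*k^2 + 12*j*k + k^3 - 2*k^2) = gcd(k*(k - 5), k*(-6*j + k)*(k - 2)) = k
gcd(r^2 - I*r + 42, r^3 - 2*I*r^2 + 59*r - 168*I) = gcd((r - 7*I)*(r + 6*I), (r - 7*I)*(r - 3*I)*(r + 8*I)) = r - 7*I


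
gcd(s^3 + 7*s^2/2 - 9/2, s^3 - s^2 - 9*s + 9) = s^2 + 2*s - 3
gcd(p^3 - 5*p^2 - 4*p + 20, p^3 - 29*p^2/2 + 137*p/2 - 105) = p - 5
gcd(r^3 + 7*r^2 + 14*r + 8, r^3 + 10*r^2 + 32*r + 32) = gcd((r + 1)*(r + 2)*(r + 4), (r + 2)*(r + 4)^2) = r^2 + 6*r + 8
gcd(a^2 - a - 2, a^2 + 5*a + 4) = a + 1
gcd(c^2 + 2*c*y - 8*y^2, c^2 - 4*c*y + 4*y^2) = -c + 2*y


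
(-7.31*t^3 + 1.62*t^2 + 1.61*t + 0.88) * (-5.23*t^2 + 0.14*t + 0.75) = 38.2313*t^5 - 9.496*t^4 - 13.676*t^3 - 3.162*t^2 + 1.3307*t + 0.66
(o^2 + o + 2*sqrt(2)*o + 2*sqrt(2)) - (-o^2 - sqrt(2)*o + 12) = 2*o^2 + o + 3*sqrt(2)*o - 12 + 2*sqrt(2)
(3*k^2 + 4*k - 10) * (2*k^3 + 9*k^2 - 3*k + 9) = 6*k^5 + 35*k^4 + 7*k^3 - 75*k^2 + 66*k - 90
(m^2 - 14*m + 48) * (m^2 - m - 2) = m^4 - 15*m^3 + 60*m^2 - 20*m - 96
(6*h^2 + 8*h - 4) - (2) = 6*h^2 + 8*h - 6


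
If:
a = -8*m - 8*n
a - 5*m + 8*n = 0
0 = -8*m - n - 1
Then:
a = 8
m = 0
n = -1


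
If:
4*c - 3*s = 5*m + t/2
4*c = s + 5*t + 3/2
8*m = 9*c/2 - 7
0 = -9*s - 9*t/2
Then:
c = -582/299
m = -589/299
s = 617/598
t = -617/299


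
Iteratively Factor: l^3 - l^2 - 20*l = (l)*(l^2 - l - 20) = l*(l + 4)*(l - 5)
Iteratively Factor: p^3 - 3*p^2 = (p)*(p^2 - 3*p) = p*(p - 3)*(p)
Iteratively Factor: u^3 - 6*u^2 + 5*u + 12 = (u - 4)*(u^2 - 2*u - 3) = (u - 4)*(u - 3)*(u + 1)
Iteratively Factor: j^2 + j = (j)*(j + 1)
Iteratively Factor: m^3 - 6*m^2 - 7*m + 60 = (m - 4)*(m^2 - 2*m - 15) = (m - 4)*(m + 3)*(m - 5)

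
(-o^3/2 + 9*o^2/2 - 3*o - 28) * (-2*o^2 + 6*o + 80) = o^5 - 12*o^4 - 7*o^3 + 398*o^2 - 408*o - 2240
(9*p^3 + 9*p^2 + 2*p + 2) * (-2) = -18*p^3 - 18*p^2 - 4*p - 4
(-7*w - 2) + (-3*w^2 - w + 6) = -3*w^2 - 8*w + 4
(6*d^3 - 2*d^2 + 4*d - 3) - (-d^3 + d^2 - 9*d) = 7*d^3 - 3*d^2 + 13*d - 3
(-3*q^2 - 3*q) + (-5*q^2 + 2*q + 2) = -8*q^2 - q + 2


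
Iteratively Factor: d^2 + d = (d + 1)*(d)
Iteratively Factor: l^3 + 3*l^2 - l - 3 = (l + 3)*(l^2 - 1) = (l + 1)*(l + 3)*(l - 1)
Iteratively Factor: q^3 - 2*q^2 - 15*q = (q + 3)*(q^2 - 5*q) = q*(q + 3)*(q - 5)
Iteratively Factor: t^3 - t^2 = (t)*(t^2 - t) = t*(t - 1)*(t)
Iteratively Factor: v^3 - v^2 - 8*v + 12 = (v - 2)*(v^2 + v - 6) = (v - 2)^2*(v + 3)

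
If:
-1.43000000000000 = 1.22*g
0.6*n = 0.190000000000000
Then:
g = -1.17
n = 0.32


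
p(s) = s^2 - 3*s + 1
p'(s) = 2*s - 3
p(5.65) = 15.97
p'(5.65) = 8.30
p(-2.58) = 15.40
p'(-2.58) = -8.16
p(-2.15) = 12.07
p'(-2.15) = -7.30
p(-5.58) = 48.88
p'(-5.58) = -14.16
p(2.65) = 0.07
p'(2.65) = 2.30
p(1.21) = -1.17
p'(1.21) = -0.58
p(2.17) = -0.80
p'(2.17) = 1.34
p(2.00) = -1.00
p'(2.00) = 1.00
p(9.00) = 55.00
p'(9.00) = 15.00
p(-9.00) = 109.00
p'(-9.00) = -21.00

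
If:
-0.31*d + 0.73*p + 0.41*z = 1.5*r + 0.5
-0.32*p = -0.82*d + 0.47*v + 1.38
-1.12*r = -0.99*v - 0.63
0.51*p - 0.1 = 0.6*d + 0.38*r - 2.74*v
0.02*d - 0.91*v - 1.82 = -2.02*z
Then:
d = 2.99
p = 3.00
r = 0.78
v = 0.24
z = 0.98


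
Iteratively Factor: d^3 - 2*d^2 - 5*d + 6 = (d - 1)*(d^2 - d - 6) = (d - 3)*(d - 1)*(d + 2)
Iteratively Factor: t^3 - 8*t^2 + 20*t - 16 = (t - 2)*(t^2 - 6*t + 8) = (t - 4)*(t - 2)*(t - 2)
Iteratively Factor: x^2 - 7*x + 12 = (x - 4)*(x - 3)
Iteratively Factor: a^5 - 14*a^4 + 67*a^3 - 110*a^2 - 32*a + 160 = (a + 1)*(a^4 - 15*a^3 + 82*a^2 - 192*a + 160) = (a - 5)*(a + 1)*(a^3 - 10*a^2 + 32*a - 32) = (a - 5)*(a - 2)*(a + 1)*(a^2 - 8*a + 16) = (a - 5)*(a - 4)*(a - 2)*(a + 1)*(a - 4)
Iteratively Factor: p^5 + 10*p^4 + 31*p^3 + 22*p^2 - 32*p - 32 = (p + 4)*(p^4 + 6*p^3 + 7*p^2 - 6*p - 8) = (p + 2)*(p + 4)*(p^3 + 4*p^2 - p - 4) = (p - 1)*(p + 2)*(p + 4)*(p^2 + 5*p + 4) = (p - 1)*(p + 2)*(p + 4)^2*(p + 1)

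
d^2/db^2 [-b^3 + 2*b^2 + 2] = 4 - 6*b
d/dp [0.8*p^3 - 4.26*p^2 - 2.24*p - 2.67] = 2.4*p^2 - 8.52*p - 2.24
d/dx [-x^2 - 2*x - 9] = -2*x - 2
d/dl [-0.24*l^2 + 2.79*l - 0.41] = 2.79 - 0.48*l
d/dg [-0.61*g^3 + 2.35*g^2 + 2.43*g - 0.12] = -1.83*g^2 + 4.7*g + 2.43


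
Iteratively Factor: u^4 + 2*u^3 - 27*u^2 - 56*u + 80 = (u - 5)*(u^3 + 7*u^2 + 8*u - 16) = (u - 5)*(u + 4)*(u^2 + 3*u - 4) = (u - 5)*(u + 4)^2*(u - 1)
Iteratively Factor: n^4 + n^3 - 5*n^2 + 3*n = (n - 1)*(n^3 + 2*n^2 - 3*n) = (n - 1)*(n + 3)*(n^2 - n) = n*(n - 1)*(n + 3)*(n - 1)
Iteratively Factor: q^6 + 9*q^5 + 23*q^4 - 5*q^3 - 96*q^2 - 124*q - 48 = (q + 1)*(q^5 + 8*q^4 + 15*q^3 - 20*q^2 - 76*q - 48) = (q + 1)*(q + 4)*(q^4 + 4*q^3 - q^2 - 16*q - 12) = (q + 1)^2*(q + 4)*(q^3 + 3*q^2 - 4*q - 12) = (q - 2)*(q + 1)^2*(q + 4)*(q^2 + 5*q + 6) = (q - 2)*(q + 1)^2*(q + 2)*(q + 4)*(q + 3)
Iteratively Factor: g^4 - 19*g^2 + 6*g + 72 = (g + 4)*(g^3 - 4*g^2 - 3*g + 18) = (g + 2)*(g + 4)*(g^2 - 6*g + 9) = (g - 3)*(g + 2)*(g + 4)*(g - 3)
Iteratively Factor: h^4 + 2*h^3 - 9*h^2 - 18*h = (h + 2)*(h^3 - 9*h) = (h - 3)*(h + 2)*(h^2 + 3*h) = h*(h - 3)*(h + 2)*(h + 3)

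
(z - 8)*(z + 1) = z^2 - 7*z - 8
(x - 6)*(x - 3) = x^2 - 9*x + 18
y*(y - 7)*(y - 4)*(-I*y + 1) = -I*y^4 + y^3 + 11*I*y^3 - 11*y^2 - 28*I*y^2 + 28*y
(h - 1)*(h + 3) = h^2 + 2*h - 3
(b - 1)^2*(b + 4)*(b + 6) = b^4 + 8*b^3 + 5*b^2 - 38*b + 24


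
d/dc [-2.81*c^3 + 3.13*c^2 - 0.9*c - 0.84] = -8.43*c^2 + 6.26*c - 0.9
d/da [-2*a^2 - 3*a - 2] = -4*a - 3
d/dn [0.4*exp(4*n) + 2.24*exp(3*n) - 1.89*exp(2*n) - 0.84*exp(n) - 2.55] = (1.6*exp(3*n) + 6.72*exp(2*n) - 3.78*exp(n) - 0.84)*exp(n)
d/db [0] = 0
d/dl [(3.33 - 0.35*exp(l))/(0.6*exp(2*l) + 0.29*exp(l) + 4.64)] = (0.21*exp(2*l) - 3.996*exp(l) - 2.5897)*exp(l)/(0.36*exp(4*l) + 0.348*exp(3*l) + 5.6521*exp(2*l) + 2.6912*exp(l) + 21.5296)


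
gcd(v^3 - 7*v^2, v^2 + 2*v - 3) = 1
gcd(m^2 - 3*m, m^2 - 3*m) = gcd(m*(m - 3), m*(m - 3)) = m^2 - 3*m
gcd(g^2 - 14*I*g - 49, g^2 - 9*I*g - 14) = g - 7*I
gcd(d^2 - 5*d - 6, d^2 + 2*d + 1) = d + 1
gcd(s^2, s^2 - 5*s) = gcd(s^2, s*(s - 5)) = s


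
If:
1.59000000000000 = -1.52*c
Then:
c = -1.05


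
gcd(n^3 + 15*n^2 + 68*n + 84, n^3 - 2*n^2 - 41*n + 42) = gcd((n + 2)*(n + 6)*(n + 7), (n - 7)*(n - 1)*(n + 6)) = n + 6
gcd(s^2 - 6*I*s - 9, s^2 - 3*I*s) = s - 3*I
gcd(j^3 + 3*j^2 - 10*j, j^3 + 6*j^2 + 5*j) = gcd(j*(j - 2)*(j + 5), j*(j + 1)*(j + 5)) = j^2 + 5*j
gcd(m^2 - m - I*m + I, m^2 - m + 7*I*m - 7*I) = m - 1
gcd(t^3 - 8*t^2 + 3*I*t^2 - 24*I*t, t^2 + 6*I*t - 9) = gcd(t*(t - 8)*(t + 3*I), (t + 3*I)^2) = t + 3*I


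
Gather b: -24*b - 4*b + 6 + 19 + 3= 28 - 28*b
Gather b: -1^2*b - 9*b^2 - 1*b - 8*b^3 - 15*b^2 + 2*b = -8*b^3 - 24*b^2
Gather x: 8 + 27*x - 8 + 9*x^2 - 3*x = 9*x^2 + 24*x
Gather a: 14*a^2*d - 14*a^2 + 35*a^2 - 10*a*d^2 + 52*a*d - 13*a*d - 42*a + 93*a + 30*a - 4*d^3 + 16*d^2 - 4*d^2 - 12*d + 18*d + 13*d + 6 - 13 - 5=a^2*(14*d + 21) + a*(-10*d^2 + 39*d + 81) - 4*d^3 + 12*d^2 + 19*d - 12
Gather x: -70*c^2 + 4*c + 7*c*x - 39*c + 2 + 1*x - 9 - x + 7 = -70*c^2 + 7*c*x - 35*c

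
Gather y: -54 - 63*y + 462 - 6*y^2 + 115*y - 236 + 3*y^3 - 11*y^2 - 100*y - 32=3*y^3 - 17*y^2 - 48*y + 140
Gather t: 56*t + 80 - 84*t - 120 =-28*t - 40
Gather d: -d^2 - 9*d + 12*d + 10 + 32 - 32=-d^2 + 3*d + 10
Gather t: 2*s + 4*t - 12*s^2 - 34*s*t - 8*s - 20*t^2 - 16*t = -12*s^2 - 6*s - 20*t^2 + t*(-34*s - 12)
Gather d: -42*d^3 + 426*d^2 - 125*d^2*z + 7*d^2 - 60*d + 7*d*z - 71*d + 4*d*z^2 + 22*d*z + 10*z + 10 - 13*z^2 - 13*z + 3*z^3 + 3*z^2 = -42*d^3 + d^2*(433 - 125*z) + d*(4*z^2 + 29*z - 131) + 3*z^3 - 10*z^2 - 3*z + 10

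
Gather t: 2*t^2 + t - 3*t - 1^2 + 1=2*t^2 - 2*t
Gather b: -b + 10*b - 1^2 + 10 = 9*b + 9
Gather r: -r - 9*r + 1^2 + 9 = 10 - 10*r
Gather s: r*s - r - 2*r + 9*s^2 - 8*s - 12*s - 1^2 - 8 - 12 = -3*r + 9*s^2 + s*(r - 20) - 21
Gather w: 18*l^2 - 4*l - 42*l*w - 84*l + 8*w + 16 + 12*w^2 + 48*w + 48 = 18*l^2 - 88*l + 12*w^2 + w*(56 - 42*l) + 64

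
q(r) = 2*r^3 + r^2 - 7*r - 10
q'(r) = 6*r^2 + 2*r - 7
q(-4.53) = -143.69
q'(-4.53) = 107.07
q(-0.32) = -7.72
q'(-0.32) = -7.03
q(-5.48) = -270.74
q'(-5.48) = 162.22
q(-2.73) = -24.13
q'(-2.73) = 32.26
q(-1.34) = -3.64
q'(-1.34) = 1.09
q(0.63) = -13.51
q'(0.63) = -3.36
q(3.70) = 79.10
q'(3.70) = 82.54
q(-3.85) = -82.36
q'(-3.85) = 74.24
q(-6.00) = -364.00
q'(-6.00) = 197.00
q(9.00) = 1466.00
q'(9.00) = 497.00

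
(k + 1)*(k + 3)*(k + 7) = k^3 + 11*k^2 + 31*k + 21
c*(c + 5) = c^2 + 5*c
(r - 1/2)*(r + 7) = r^2 + 13*r/2 - 7/2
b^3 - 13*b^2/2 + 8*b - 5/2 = (b - 5)*(b - 1)*(b - 1/2)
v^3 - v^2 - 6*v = v*(v - 3)*(v + 2)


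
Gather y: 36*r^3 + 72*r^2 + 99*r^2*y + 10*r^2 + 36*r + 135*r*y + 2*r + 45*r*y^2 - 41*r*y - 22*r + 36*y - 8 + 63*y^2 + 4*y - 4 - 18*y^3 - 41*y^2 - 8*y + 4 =36*r^3 + 82*r^2 + 16*r - 18*y^3 + y^2*(45*r + 22) + y*(99*r^2 + 94*r + 32) - 8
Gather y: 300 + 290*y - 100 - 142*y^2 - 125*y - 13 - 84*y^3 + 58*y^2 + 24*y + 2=-84*y^3 - 84*y^2 + 189*y + 189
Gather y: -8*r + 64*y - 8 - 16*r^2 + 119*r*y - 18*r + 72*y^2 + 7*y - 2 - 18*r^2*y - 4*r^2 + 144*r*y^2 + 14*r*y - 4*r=-20*r^2 - 30*r + y^2*(144*r + 72) + y*(-18*r^2 + 133*r + 71) - 10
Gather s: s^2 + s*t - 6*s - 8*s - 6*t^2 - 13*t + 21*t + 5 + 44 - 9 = s^2 + s*(t - 14) - 6*t^2 + 8*t + 40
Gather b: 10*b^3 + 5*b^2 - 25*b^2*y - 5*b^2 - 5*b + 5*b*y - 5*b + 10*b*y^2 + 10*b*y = 10*b^3 - 25*b^2*y + b*(10*y^2 + 15*y - 10)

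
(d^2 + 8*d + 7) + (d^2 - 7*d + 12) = 2*d^2 + d + 19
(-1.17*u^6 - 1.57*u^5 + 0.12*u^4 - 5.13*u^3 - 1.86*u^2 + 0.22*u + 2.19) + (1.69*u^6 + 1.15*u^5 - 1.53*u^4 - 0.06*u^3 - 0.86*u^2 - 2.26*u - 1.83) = 0.52*u^6 - 0.42*u^5 - 1.41*u^4 - 5.19*u^3 - 2.72*u^2 - 2.04*u + 0.36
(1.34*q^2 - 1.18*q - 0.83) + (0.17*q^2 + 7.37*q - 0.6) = 1.51*q^2 + 6.19*q - 1.43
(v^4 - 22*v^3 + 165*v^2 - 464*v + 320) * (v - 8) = v^5 - 30*v^4 + 341*v^3 - 1784*v^2 + 4032*v - 2560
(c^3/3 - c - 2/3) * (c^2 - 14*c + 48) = c^5/3 - 14*c^4/3 + 15*c^3 + 40*c^2/3 - 116*c/3 - 32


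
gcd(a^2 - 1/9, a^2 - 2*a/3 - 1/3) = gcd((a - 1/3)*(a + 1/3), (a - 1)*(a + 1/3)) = a + 1/3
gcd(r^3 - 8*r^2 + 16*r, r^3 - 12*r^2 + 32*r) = r^2 - 4*r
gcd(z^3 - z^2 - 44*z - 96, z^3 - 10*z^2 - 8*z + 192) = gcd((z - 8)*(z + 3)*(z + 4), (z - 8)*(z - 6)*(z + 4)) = z^2 - 4*z - 32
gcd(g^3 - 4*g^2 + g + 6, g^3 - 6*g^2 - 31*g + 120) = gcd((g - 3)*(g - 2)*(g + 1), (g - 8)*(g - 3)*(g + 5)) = g - 3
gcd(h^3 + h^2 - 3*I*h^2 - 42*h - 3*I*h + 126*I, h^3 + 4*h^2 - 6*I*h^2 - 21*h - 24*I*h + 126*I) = h + 7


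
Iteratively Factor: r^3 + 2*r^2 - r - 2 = (r + 1)*(r^2 + r - 2) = (r - 1)*(r + 1)*(r + 2)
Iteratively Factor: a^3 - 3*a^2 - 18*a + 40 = (a - 5)*(a^2 + 2*a - 8) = (a - 5)*(a + 4)*(a - 2)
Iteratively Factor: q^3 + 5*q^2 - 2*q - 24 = (q + 4)*(q^2 + q - 6) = (q - 2)*(q + 4)*(q + 3)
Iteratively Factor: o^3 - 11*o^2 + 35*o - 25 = (o - 5)*(o^2 - 6*o + 5) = (o - 5)^2*(o - 1)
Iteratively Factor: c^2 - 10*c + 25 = (c - 5)*(c - 5)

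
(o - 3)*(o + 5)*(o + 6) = o^3 + 8*o^2 - 3*o - 90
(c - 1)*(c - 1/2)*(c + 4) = c^3 + 5*c^2/2 - 11*c/2 + 2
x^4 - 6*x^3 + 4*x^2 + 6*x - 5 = (x - 5)*(x - 1)^2*(x + 1)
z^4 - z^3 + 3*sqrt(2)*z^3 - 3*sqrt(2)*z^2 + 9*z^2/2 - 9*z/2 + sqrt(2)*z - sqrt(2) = (z - 1)*(z + sqrt(2)/2)^2*(z + 2*sqrt(2))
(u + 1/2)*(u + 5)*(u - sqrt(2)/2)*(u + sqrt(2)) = u^4 + sqrt(2)*u^3/2 + 11*u^3/2 + 3*u^2/2 + 11*sqrt(2)*u^2/4 - 11*u/2 + 5*sqrt(2)*u/4 - 5/2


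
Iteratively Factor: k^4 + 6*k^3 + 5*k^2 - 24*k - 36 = (k + 3)*(k^3 + 3*k^2 - 4*k - 12) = (k + 2)*(k + 3)*(k^2 + k - 6) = (k - 2)*(k + 2)*(k + 3)*(k + 3)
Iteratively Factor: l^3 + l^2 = (l)*(l^2 + l) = l^2*(l + 1)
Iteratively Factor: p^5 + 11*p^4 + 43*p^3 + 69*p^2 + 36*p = (p + 3)*(p^4 + 8*p^3 + 19*p^2 + 12*p) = (p + 3)^2*(p^3 + 5*p^2 + 4*p) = (p + 3)^2*(p + 4)*(p^2 + p) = p*(p + 3)^2*(p + 4)*(p + 1)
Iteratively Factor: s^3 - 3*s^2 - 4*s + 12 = (s - 2)*(s^2 - s - 6) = (s - 2)*(s + 2)*(s - 3)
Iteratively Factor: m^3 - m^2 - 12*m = (m - 4)*(m^2 + 3*m) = (m - 4)*(m + 3)*(m)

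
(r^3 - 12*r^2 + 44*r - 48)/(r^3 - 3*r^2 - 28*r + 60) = (r - 4)/(r + 5)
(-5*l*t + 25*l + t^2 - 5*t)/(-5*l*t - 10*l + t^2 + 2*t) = (t - 5)/(t + 2)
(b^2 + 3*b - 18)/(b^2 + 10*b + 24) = (b - 3)/(b + 4)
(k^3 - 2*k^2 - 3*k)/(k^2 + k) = k - 3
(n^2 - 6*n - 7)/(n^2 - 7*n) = (n + 1)/n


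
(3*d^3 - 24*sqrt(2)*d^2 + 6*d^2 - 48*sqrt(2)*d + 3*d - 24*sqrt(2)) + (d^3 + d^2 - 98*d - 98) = 4*d^3 - 24*sqrt(2)*d^2 + 7*d^2 - 95*d - 48*sqrt(2)*d - 98 - 24*sqrt(2)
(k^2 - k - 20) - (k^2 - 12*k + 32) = 11*k - 52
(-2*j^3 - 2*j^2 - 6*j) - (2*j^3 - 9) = -4*j^3 - 2*j^2 - 6*j + 9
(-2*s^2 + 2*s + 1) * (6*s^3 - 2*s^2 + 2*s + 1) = -12*s^5 + 16*s^4 - 2*s^3 + 4*s + 1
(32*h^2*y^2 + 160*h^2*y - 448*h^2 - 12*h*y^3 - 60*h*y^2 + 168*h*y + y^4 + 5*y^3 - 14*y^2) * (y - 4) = 32*h^2*y^3 + 32*h^2*y^2 - 1088*h^2*y + 1792*h^2 - 12*h*y^4 - 12*h*y^3 + 408*h*y^2 - 672*h*y + y^5 + y^4 - 34*y^3 + 56*y^2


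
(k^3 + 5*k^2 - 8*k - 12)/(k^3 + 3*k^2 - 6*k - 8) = (k + 6)/(k + 4)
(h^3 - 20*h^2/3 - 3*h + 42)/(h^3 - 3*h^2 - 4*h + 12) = (h^2 - 11*h/3 - 14)/(h^2 - 4)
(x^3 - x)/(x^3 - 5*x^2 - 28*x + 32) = x*(x + 1)/(x^2 - 4*x - 32)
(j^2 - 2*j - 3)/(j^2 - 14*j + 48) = (j^2 - 2*j - 3)/(j^2 - 14*j + 48)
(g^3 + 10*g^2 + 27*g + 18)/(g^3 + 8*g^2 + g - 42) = (g^2 + 7*g + 6)/(g^2 + 5*g - 14)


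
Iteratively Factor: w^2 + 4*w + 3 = (w + 3)*(w + 1)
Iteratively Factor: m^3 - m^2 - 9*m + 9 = (m + 3)*(m^2 - 4*m + 3) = (m - 1)*(m + 3)*(m - 3)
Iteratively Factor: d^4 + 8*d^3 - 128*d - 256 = (d + 4)*(d^3 + 4*d^2 - 16*d - 64) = (d - 4)*(d + 4)*(d^2 + 8*d + 16) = (d - 4)*(d + 4)^2*(d + 4)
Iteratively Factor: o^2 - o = (o - 1)*(o)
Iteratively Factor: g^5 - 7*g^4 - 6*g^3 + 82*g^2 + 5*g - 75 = (g + 3)*(g^4 - 10*g^3 + 24*g^2 + 10*g - 25) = (g - 1)*(g + 3)*(g^3 - 9*g^2 + 15*g + 25) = (g - 5)*(g - 1)*(g + 3)*(g^2 - 4*g - 5) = (g - 5)^2*(g - 1)*(g + 3)*(g + 1)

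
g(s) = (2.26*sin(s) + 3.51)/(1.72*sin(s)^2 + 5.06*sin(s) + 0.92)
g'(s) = (-3.44*sin(s)*cos(s) - 5.06*cos(s))*(2.26*sin(s) + 3.51)/(1.72*sin(s)^2 + 5.06*sin(s) + 0.92)^2 + 2.26*cos(s)/(1.72*sin(s)^2 + 5.06*sin(s) + 0.92) = (-12.0744*sin(s) + 1.9436*cos(2*s) - 17.625)*cos(s)/(1.72*sin(s)^2 + 5.06*sin(s) + 0.92)^2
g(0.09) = 2.67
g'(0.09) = -8.68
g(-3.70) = 1.15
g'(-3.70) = 1.18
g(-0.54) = -1.91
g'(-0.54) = -5.98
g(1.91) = 0.78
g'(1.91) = 0.19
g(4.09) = -0.81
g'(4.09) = 1.16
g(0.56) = 1.15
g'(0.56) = -1.17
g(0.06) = 2.96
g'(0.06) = -10.84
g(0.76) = 0.97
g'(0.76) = -0.69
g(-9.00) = -2.95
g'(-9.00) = 13.58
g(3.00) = 2.30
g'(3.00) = 6.21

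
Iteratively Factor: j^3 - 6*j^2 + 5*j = (j - 1)*(j^2 - 5*j) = (j - 5)*(j - 1)*(j)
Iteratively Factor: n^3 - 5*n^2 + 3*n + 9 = (n - 3)*(n^2 - 2*n - 3) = (n - 3)^2*(n + 1)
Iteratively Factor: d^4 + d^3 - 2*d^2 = (d - 1)*(d^3 + 2*d^2) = d*(d - 1)*(d^2 + 2*d) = d^2*(d - 1)*(d + 2)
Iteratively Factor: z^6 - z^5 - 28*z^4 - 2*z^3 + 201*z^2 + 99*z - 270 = (z - 5)*(z^5 + 4*z^4 - 8*z^3 - 42*z^2 - 9*z + 54) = (z - 5)*(z + 3)*(z^4 + z^3 - 11*z^2 - 9*z + 18) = (z - 5)*(z + 3)^2*(z^3 - 2*z^2 - 5*z + 6) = (z - 5)*(z - 1)*(z + 3)^2*(z^2 - z - 6) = (z - 5)*(z - 1)*(z + 2)*(z + 3)^2*(z - 3)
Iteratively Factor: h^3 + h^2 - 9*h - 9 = (h + 3)*(h^2 - 2*h - 3) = (h - 3)*(h + 3)*(h + 1)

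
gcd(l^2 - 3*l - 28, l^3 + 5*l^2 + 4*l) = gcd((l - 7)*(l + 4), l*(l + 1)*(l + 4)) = l + 4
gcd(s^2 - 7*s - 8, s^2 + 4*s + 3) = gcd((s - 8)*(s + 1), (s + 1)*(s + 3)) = s + 1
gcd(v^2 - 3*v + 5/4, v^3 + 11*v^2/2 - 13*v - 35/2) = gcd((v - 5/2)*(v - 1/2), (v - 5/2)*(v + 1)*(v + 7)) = v - 5/2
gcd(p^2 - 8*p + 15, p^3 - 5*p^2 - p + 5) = p - 5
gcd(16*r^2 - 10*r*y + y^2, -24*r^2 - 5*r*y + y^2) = -8*r + y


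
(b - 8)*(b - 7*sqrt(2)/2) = b^2 - 8*b - 7*sqrt(2)*b/2 + 28*sqrt(2)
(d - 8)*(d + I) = d^2 - 8*d + I*d - 8*I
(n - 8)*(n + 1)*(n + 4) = n^3 - 3*n^2 - 36*n - 32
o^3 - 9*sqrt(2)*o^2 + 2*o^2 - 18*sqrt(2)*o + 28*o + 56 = (o + 2)*(o - 7*sqrt(2))*(o - 2*sqrt(2))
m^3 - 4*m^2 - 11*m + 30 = (m - 5)*(m - 2)*(m + 3)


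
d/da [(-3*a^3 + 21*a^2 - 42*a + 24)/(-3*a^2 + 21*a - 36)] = (a^2 - 6*a + 7)/(a^2 - 6*a + 9)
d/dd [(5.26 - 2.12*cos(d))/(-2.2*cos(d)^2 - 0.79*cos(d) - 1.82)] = (4.664*cos(d)^2 - 23.144*cos(d) - 8.0138)*sin(d)/(4.84*cos(d)^4 + 3.476*cos(d)^3 + 8.6321*cos(d)^2 + 2.8756*cos(d) + 3.3124)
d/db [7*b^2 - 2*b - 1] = 14*b - 2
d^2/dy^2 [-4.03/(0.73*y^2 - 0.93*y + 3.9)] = (4.295174*y^2 - 5.471934*y - 4.03*(1.46*y - 0.93)*(2.92*y - 1.86) + 22.94682)/(0.73*y^2 - 0.93*y + 3.9)^3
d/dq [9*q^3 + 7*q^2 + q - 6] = 27*q^2 + 14*q + 1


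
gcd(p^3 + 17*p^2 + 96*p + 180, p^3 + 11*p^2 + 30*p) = p^2 + 11*p + 30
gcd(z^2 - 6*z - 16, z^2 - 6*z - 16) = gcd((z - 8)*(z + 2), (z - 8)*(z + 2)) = z^2 - 6*z - 16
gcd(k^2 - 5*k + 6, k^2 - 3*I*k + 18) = 1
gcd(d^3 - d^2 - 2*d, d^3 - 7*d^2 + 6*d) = d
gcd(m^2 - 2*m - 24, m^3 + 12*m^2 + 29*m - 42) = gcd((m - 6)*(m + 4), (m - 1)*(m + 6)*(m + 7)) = 1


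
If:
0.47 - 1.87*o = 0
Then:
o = 0.25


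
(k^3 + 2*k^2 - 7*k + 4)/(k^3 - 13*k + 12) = (k - 1)/(k - 3)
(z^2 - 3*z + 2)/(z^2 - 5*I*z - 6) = (-z^2 + 3*z - 2)/(-z^2 + 5*I*z + 6)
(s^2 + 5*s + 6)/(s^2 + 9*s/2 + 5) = 2*(s + 3)/(2*s + 5)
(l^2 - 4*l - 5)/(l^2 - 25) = (l + 1)/(l + 5)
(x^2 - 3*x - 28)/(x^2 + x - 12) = (x - 7)/(x - 3)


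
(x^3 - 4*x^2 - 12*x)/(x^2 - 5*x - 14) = x*(x - 6)/(x - 7)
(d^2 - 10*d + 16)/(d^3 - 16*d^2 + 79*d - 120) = (d - 2)/(d^2 - 8*d + 15)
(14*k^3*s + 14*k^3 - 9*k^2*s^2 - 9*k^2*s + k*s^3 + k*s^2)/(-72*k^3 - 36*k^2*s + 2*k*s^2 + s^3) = k*(-14*k^2*s - 14*k^2 + 9*k*s^2 + 9*k*s - s^3 - s^2)/(72*k^3 + 36*k^2*s - 2*k*s^2 - s^3)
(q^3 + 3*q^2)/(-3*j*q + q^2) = q*(q + 3)/(-3*j + q)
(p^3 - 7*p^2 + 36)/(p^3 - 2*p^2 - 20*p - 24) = (p - 3)/(p + 2)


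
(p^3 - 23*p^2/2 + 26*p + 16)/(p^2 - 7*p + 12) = (p^2 - 15*p/2 - 4)/(p - 3)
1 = 1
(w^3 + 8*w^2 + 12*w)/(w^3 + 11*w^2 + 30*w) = (w + 2)/(w + 5)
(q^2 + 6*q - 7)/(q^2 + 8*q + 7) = (q - 1)/(q + 1)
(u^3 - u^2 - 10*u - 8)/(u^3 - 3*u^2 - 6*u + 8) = (u + 1)/(u - 1)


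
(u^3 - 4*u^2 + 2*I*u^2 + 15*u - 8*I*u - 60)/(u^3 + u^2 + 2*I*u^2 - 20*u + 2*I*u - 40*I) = (u^2 + 2*I*u + 15)/(u^2 + u*(5 + 2*I) + 10*I)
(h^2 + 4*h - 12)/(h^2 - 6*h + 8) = (h + 6)/(h - 4)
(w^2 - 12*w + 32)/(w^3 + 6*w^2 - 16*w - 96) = (w - 8)/(w^2 + 10*w + 24)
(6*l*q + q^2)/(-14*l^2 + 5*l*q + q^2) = q*(6*l + q)/(-14*l^2 + 5*l*q + q^2)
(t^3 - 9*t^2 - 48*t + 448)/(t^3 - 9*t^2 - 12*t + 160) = (t^2 - t - 56)/(t^2 - t - 20)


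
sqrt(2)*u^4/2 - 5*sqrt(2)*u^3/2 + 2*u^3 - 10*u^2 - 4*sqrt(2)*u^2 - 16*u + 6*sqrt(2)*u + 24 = (u - 6)*(u - 1)*(u + 2*sqrt(2))*(sqrt(2)*u/2 + sqrt(2))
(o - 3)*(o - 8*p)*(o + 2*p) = o^3 - 6*o^2*p - 3*o^2 - 16*o*p^2 + 18*o*p + 48*p^2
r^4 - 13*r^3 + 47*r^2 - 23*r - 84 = (r - 7)*(r - 4)*(r - 3)*(r + 1)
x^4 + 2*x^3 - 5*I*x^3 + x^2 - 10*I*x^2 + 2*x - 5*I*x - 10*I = (x + 2)*(x - 5*I)*(x - I)*(x + I)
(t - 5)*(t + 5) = t^2 - 25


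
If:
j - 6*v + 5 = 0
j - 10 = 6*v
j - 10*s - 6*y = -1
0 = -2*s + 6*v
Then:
No Solution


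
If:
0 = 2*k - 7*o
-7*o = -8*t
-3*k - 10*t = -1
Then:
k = 2/11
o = 4/77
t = 1/22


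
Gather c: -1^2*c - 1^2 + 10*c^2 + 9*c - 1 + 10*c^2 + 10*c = 20*c^2 + 18*c - 2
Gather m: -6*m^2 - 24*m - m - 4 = -6*m^2 - 25*m - 4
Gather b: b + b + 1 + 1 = 2*b + 2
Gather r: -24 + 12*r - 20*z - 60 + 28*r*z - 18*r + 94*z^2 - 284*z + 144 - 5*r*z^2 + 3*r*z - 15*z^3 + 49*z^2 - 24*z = r*(-5*z^2 + 31*z - 6) - 15*z^3 + 143*z^2 - 328*z + 60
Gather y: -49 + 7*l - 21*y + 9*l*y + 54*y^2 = 7*l + 54*y^2 + y*(9*l - 21) - 49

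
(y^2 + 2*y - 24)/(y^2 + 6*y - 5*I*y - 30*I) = (y - 4)/(y - 5*I)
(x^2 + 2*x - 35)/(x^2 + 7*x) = (x - 5)/x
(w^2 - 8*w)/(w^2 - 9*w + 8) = w/(w - 1)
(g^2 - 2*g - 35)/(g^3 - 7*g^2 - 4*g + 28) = (g + 5)/(g^2 - 4)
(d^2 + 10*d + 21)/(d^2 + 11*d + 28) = (d + 3)/(d + 4)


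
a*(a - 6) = a^2 - 6*a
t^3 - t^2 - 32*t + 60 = (t - 5)*(t - 2)*(t + 6)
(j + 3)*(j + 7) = j^2 + 10*j + 21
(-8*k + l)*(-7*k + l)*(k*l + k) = 56*k^3*l + 56*k^3 - 15*k^2*l^2 - 15*k^2*l + k*l^3 + k*l^2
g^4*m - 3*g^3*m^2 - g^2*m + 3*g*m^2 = g*(g - 1)*(g - 3*m)*(g*m + m)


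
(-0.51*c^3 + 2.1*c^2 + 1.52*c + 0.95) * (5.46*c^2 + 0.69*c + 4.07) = -2.7846*c^5 + 11.1141*c^4 + 7.6725*c^3 + 14.7828*c^2 + 6.8419*c + 3.8665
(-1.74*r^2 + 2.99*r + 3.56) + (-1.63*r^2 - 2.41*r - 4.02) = -3.37*r^2 + 0.58*r - 0.46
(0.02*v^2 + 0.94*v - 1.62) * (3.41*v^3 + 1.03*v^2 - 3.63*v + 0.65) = 0.0682*v^5 + 3.226*v^4 - 4.6286*v^3 - 5.0678*v^2 + 6.4916*v - 1.053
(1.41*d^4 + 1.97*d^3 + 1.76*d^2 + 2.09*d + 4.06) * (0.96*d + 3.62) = 1.3536*d^5 + 6.9954*d^4 + 8.821*d^3 + 8.3776*d^2 + 11.4634*d + 14.6972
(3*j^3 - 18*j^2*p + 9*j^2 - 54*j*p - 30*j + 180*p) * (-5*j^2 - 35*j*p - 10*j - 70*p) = -15*j^5 - 15*j^4*p - 75*j^4 + 630*j^3*p^2 - 75*j^3*p + 60*j^3 + 3150*j^2*p^2 + 60*j^2*p + 300*j^2 - 2520*j*p^2 + 300*j*p - 12600*p^2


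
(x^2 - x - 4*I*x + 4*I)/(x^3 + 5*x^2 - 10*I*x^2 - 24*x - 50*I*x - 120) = (x - 1)/(x^2 + x*(5 - 6*I) - 30*I)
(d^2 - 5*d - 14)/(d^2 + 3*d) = (d^2 - 5*d - 14)/(d*(d + 3))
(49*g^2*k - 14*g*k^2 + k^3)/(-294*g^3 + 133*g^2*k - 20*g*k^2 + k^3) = -k/(6*g - k)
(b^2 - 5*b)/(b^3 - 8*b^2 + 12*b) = (b - 5)/(b^2 - 8*b + 12)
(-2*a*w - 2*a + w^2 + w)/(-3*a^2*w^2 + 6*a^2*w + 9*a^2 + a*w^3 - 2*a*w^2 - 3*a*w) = (-2*a + w)/(a*(-3*a*w + 9*a + w^2 - 3*w))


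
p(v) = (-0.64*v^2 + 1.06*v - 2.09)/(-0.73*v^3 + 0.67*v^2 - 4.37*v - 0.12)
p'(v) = (1.06 - 1.28*v)/(-0.73*v^3 + 0.67*v^2 - 4.37*v - 0.12) + (-0.64*v^2 + 1.06*v - 2.09)*(2.19*v^2 - 1.34*v + 4.37)/(-0.73*v^3 + 0.67*v^2 - 4.37*v - 0.12)^2 = (-0.4672*v^4 + 1.5476*v^3 - 2.4905*v^2 + 2.9542*v - 9.2605)/(0.5329*v^6 - 0.9782*v^5 + 6.8291*v^4 - 5.6806*v^3 + 18.9361*v^2 + 1.0488*v + 0.0144)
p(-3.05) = -0.28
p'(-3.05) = -0.08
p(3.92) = 0.15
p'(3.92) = -0.02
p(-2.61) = -0.32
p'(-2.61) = -0.10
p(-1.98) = -0.40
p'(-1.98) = -0.16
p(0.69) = 0.54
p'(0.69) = -0.86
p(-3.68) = -0.24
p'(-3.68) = -0.06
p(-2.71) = -0.31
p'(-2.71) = -0.09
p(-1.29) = -0.55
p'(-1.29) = -0.32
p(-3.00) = -0.28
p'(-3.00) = -0.08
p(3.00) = 0.17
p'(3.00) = -0.03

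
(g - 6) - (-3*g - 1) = 4*g - 5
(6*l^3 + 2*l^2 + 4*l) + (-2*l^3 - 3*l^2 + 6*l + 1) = 4*l^3 - l^2 + 10*l + 1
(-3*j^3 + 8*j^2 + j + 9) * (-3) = 9*j^3 - 24*j^2 - 3*j - 27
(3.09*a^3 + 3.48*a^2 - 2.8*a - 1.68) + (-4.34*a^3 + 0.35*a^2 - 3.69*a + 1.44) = -1.25*a^3 + 3.83*a^2 - 6.49*a - 0.24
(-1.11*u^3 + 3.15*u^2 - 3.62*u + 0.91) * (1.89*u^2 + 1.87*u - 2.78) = -2.0979*u^5 + 3.8778*u^4 + 2.1345*u^3 - 13.8065*u^2 + 11.7653*u - 2.5298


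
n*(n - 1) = n^2 - n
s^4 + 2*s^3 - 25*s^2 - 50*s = s*(s - 5)*(s + 2)*(s + 5)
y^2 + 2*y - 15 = (y - 3)*(y + 5)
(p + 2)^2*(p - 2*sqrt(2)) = p^3 - 2*sqrt(2)*p^2 + 4*p^2 - 8*sqrt(2)*p + 4*p - 8*sqrt(2)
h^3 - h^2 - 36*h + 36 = (h - 6)*(h - 1)*(h + 6)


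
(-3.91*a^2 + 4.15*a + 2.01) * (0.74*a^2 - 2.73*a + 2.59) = -2.8934*a^4 + 13.7453*a^3 - 19.969*a^2 + 5.2612*a + 5.2059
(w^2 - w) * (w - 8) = w^3 - 9*w^2 + 8*w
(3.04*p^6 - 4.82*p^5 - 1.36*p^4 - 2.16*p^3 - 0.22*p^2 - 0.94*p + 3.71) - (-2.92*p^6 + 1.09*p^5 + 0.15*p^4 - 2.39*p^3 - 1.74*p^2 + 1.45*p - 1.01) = 5.96*p^6 - 5.91*p^5 - 1.51*p^4 + 0.23*p^3 + 1.52*p^2 - 2.39*p + 4.72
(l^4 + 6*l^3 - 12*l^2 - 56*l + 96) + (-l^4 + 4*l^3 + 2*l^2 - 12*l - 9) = 10*l^3 - 10*l^2 - 68*l + 87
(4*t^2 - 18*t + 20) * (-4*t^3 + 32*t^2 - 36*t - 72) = -16*t^5 + 200*t^4 - 800*t^3 + 1000*t^2 + 576*t - 1440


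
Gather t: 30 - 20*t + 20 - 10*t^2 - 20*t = -10*t^2 - 40*t + 50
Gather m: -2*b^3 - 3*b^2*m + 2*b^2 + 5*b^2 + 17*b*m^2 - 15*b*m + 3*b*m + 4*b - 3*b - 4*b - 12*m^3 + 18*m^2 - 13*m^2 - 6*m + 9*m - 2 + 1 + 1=-2*b^3 + 7*b^2 - 3*b - 12*m^3 + m^2*(17*b + 5) + m*(-3*b^2 - 12*b + 3)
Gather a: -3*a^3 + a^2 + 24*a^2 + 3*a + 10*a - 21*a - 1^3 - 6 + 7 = -3*a^3 + 25*a^2 - 8*a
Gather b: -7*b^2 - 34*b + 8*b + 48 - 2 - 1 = -7*b^2 - 26*b + 45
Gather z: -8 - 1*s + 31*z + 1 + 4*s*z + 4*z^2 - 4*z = -s + 4*z^2 + z*(4*s + 27) - 7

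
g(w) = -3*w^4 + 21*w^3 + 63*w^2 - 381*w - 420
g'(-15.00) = 52404.00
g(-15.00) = -203280.00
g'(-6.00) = 3723.00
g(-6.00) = -4290.00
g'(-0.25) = -408.38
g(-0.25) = -321.15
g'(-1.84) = -324.79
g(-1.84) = 329.13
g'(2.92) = 225.32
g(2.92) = -690.62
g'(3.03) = 245.36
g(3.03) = -664.72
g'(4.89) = 338.44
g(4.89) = -36.46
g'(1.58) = -71.98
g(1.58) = -800.57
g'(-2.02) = -279.55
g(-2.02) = 383.65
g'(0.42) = -317.86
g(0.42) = -567.44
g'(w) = -12*w^3 + 63*w^2 + 126*w - 381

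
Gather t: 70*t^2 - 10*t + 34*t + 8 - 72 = 70*t^2 + 24*t - 64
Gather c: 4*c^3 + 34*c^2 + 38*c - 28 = 4*c^3 + 34*c^2 + 38*c - 28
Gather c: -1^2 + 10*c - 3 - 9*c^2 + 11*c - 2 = -9*c^2 + 21*c - 6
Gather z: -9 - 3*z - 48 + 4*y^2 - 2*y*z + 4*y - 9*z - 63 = 4*y^2 + 4*y + z*(-2*y - 12) - 120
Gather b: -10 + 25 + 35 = 50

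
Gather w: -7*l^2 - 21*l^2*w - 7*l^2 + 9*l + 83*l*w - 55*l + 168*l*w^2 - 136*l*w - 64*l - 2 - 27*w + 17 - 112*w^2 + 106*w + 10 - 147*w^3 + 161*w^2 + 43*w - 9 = -14*l^2 - 110*l - 147*w^3 + w^2*(168*l + 49) + w*(-21*l^2 - 53*l + 122) + 16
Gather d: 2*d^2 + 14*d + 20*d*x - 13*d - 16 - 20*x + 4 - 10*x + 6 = 2*d^2 + d*(20*x + 1) - 30*x - 6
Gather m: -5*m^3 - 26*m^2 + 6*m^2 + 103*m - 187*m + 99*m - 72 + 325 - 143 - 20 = -5*m^3 - 20*m^2 + 15*m + 90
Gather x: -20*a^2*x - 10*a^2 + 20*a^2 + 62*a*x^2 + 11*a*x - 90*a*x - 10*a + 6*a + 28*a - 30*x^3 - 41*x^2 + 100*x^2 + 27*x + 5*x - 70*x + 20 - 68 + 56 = 10*a^2 + 24*a - 30*x^3 + x^2*(62*a + 59) + x*(-20*a^2 - 79*a - 38) + 8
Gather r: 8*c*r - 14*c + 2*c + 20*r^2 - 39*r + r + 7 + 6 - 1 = -12*c + 20*r^2 + r*(8*c - 38) + 12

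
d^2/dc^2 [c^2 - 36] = 2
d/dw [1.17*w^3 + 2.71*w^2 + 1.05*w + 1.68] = 3.51*w^2 + 5.42*w + 1.05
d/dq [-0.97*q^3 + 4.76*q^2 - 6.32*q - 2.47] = -2.91*q^2 + 9.52*q - 6.32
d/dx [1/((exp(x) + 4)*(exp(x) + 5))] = (-2*exp(x) - 9)*exp(x)/(exp(4*x) + 18*exp(3*x) + 121*exp(2*x) + 360*exp(x) + 400)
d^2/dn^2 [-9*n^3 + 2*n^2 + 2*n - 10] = 4 - 54*n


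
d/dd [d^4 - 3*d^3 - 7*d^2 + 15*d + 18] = 4*d^3 - 9*d^2 - 14*d + 15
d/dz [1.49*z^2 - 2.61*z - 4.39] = 2.98*z - 2.61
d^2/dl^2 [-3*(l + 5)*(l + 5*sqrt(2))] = -6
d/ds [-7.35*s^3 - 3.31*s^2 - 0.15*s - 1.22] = -22.05*s^2 - 6.62*s - 0.15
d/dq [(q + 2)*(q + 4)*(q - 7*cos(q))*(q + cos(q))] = -(q + 2)*(q + 4)*(q - 7*cos(q))*(sin(q) - 1) + (q + 2)*(q + 4)*(q + cos(q))*(7*sin(q) + 1) + (q + 2)*(q - 7*cos(q))*(q + cos(q)) + (q + 4)*(q - 7*cos(q))*(q + cos(q))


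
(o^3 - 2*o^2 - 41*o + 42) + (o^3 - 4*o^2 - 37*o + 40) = 2*o^3 - 6*o^2 - 78*o + 82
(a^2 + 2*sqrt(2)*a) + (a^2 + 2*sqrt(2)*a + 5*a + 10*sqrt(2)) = 2*a^2 + 5*a + 4*sqrt(2)*a + 10*sqrt(2)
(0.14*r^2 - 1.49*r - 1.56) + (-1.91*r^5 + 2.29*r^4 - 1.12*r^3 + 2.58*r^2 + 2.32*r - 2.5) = -1.91*r^5 + 2.29*r^4 - 1.12*r^3 + 2.72*r^2 + 0.83*r - 4.06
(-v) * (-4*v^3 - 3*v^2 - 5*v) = 4*v^4 + 3*v^3 + 5*v^2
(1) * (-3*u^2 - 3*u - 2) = -3*u^2 - 3*u - 2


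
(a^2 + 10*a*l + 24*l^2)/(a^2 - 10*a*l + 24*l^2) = (a^2 + 10*a*l + 24*l^2)/(a^2 - 10*a*l + 24*l^2)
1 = 1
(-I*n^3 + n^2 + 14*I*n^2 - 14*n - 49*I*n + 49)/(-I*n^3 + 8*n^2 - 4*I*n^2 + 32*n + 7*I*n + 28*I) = (n^2 - 14*n + 49)/(n^2 + n*(4 + 7*I) + 28*I)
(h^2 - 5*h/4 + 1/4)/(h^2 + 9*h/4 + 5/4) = (4*h^2 - 5*h + 1)/(4*h^2 + 9*h + 5)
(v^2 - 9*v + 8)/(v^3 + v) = (v^2 - 9*v + 8)/(v^3 + v)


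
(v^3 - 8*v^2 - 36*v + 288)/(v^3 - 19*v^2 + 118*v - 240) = (v + 6)/(v - 5)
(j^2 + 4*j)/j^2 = (j + 4)/j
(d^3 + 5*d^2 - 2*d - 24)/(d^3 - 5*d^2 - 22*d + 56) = (d + 3)/(d - 7)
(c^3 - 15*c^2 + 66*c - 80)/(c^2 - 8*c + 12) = (c^2 - 13*c + 40)/(c - 6)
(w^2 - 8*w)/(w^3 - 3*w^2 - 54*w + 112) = w/(w^2 + 5*w - 14)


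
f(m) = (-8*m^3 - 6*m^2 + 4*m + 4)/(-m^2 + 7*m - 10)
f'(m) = (2*m - 7)*(-8*m^3 - 6*m^2 + 4*m + 4)/(-m^2 + 7*m - 10)^2 + (-24*m^2 - 12*m + 4)/(-m^2 + 7*m - 10)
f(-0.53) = -0.10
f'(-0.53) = -0.32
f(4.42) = -560.23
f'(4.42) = -1103.41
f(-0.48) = -0.12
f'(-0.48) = -0.38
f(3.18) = -140.26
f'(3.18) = -87.12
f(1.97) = 798.33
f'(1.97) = 28115.27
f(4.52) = -693.84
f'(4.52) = -1617.06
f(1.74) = 58.22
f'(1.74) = 347.44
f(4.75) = -1410.55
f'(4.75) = -5993.98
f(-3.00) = -3.85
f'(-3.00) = 3.15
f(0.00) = -0.40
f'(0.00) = -0.68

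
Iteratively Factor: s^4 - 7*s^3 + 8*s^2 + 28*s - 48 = (s - 2)*(s^3 - 5*s^2 - 2*s + 24) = (s - 4)*(s - 2)*(s^2 - s - 6) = (s - 4)*(s - 3)*(s - 2)*(s + 2)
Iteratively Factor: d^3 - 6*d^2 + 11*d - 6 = (d - 2)*(d^2 - 4*d + 3) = (d - 3)*(d - 2)*(d - 1)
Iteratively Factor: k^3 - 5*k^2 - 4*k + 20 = (k + 2)*(k^2 - 7*k + 10) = (k - 5)*(k + 2)*(k - 2)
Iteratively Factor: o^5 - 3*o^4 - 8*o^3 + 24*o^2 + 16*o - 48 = (o - 3)*(o^4 - 8*o^2 + 16) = (o - 3)*(o + 2)*(o^3 - 2*o^2 - 4*o + 8) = (o - 3)*(o + 2)^2*(o^2 - 4*o + 4) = (o - 3)*(o - 2)*(o + 2)^2*(o - 2)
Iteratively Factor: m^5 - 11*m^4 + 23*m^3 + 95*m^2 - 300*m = (m - 4)*(m^4 - 7*m^3 - 5*m^2 + 75*m) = (m - 5)*(m - 4)*(m^3 - 2*m^2 - 15*m) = (m - 5)^2*(m - 4)*(m^2 + 3*m) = m*(m - 5)^2*(m - 4)*(m + 3)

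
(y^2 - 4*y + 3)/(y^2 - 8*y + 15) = (y - 1)/(y - 5)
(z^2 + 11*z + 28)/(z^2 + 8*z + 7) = (z + 4)/(z + 1)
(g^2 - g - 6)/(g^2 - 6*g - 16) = (g - 3)/(g - 8)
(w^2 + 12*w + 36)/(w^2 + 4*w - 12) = (w + 6)/(w - 2)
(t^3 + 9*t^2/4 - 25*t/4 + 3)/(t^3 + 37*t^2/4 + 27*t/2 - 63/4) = (t^2 + 3*t - 4)/(t^2 + 10*t + 21)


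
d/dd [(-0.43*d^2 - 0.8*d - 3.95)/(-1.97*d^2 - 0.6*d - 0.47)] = (-1.318*d^2 - 15.1588*d - 1.994)/(3.8809*d^4 + 2.364*d^3 + 2.2118*d^2 + 0.564*d + 0.2209)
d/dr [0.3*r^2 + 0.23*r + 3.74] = 0.6*r + 0.23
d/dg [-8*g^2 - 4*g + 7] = -16*g - 4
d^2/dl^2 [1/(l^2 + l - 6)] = 2*(-l^2 - l + (2*l + 1)^2 + 6)/(l^2 + l - 6)^3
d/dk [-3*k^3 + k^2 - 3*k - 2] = -9*k^2 + 2*k - 3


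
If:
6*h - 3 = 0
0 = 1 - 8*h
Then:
No Solution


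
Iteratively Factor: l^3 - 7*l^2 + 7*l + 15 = (l - 3)*(l^2 - 4*l - 5) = (l - 3)*(l + 1)*(l - 5)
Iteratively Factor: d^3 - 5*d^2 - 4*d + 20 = (d + 2)*(d^2 - 7*d + 10) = (d - 5)*(d + 2)*(d - 2)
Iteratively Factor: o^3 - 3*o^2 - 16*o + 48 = (o + 4)*(o^2 - 7*o + 12) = (o - 4)*(o + 4)*(o - 3)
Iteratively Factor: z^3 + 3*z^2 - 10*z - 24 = (z + 4)*(z^2 - z - 6) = (z + 2)*(z + 4)*(z - 3)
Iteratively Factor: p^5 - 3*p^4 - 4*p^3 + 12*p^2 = (p + 2)*(p^4 - 5*p^3 + 6*p^2) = p*(p + 2)*(p^3 - 5*p^2 + 6*p) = p*(p - 2)*(p + 2)*(p^2 - 3*p) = p^2*(p - 2)*(p + 2)*(p - 3)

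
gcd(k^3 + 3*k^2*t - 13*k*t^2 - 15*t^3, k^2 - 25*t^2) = k + 5*t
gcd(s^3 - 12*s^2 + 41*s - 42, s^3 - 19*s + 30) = s^2 - 5*s + 6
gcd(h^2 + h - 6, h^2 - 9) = h + 3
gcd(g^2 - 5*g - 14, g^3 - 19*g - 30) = g + 2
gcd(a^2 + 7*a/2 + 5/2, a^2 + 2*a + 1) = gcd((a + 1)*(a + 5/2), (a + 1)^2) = a + 1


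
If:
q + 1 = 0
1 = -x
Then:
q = -1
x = -1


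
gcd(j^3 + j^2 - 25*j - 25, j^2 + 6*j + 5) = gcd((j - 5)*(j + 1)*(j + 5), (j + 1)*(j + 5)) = j^2 + 6*j + 5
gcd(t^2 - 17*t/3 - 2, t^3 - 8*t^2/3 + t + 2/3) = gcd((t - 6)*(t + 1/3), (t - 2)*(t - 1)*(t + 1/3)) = t + 1/3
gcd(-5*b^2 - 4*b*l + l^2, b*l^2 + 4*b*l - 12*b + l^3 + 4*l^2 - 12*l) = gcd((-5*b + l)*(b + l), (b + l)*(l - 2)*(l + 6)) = b + l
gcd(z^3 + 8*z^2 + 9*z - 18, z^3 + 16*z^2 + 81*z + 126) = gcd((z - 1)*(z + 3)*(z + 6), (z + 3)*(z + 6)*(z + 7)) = z^2 + 9*z + 18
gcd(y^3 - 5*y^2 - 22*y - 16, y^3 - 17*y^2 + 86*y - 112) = y - 8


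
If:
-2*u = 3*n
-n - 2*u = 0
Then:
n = 0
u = 0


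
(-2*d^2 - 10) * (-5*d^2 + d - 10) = 10*d^4 - 2*d^3 + 70*d^2 - 10*d + 100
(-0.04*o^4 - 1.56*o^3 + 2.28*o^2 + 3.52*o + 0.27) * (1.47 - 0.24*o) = 0.0096*o^5 + 0.3156*o^4 - 2.8404*o^3 + 2.5068*o^2 + 5.1096*o + 0.3969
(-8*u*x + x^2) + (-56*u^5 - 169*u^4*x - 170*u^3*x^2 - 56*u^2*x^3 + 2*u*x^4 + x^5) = -56*u^5 - 169*u^4*x - 170*u^3*x^2 - 56*u^2*x^3 + 2*u*x^4 - 8*u*x + x^5 + x^2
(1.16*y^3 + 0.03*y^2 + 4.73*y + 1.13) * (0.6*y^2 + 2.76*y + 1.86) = 0.696*y^5 + 3.2196*y^4 + 5.0784*y^3 + 13.7886*y^2 + 11.9166*y + 2.1018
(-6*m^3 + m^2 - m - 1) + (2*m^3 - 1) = -4*m^3 + m^2 - m - 2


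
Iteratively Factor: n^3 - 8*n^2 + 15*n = (n - 3)*(n^2 - 5*n) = (n - 5)*(n - 3)*(n)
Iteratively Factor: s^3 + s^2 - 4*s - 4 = (s + 1)*(s^2 - 4) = (s - 2)*(s + 1)*(s + 2)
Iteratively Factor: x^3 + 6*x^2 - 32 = (x - 2)*(x^2 + 8*x + 16) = (x - 2)*(x + 4)*(x + 4)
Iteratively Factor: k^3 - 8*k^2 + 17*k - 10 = (k - 2)*(k^2 - 6*k + 5) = (k - 2)*(k - 1)*(k - 5)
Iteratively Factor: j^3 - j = (j + 1)*(j^2 - j) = j*(j + 1)*(j - 1)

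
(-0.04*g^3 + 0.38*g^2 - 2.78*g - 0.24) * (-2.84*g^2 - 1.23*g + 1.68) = 0.1136*g^5 - 1.03*g^4 + 7.3606*g^3 + 4.7394*g^2 - 4.3752*g - 0.4032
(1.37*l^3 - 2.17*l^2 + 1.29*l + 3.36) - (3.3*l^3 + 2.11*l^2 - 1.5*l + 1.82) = -1.93*l^3 - 4.28*l^2 + 2.79*l + 1.54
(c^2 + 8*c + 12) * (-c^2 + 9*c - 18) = -c^4 + c^3 + 42*c^2 - 36*c - 216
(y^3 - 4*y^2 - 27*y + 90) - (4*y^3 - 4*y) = -3*y^3 - 4*y^2 - 23*y + 90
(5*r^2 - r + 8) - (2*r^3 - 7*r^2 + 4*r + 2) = -2*r^3 + 12*r^2 - 5*r + 6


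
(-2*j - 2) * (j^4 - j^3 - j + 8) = -2*j^5 + 2*j^3 + 2*j^2 - 14*j - 16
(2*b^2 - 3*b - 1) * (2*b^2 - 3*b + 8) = 4*b^4 - 12*b^3 + 23*b^2 - 21*b - 8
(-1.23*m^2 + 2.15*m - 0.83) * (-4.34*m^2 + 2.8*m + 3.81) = 5.3382*m^4 - 12.775*m^3 + 4.9359*m^2 + 5.8675*m - 3.1623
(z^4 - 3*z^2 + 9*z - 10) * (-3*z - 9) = -3*z^5 - 9*z^4 + 9*z^3 - 51*z + 90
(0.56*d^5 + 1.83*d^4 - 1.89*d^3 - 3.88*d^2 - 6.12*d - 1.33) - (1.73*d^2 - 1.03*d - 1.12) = 0.56*d^5 + 1.83*d^4 - 1.89*d^3 - 5.61*d^2 - 5.09*d - 0.21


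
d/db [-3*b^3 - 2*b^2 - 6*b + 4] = -9*b^2 - 4*b - 6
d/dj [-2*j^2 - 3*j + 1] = -4*j - 3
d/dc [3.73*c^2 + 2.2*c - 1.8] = 7.46*c + 2.2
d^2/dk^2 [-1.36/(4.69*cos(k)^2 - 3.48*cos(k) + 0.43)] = (119.658784*(1 - cos(k)^2)^2 - 66.590496*cos(k)^3 + 65.328688*cos(k)^2 + 135.216096*cos(k) - 147.113648)/(4.69*cos(k)^2 - 3.48*cos(k) + 0.43)^3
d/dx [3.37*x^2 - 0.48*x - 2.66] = 6.74*x - 0.48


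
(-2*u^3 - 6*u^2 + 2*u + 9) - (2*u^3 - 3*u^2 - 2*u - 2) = -4*u^3 - 3*u^2 + 4*u + 11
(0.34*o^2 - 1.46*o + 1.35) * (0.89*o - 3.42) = 0.3026*o^3 - 2.4622*o^2 + 6.1947*o - 4.617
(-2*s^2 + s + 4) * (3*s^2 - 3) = -6*s^4 + 3*s^3 + 18*s^2 - 3*s - 12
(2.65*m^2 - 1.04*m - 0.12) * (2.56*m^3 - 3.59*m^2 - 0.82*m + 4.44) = 6.784*m^5 - 12.1759*m^4 + 1.2534*m^3 + 13.0496*m^2 - 4.5192*m - 0.5328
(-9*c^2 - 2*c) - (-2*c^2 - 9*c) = -7*c^2 + 7*c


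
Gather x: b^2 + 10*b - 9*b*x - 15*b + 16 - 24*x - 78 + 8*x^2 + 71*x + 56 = b^2 - 5*b + 8*x^2 + x*(47 - 9*b) - 6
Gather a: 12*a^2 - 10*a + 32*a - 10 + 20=12*a^2 + 22*a + 10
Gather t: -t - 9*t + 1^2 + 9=10 - 10*t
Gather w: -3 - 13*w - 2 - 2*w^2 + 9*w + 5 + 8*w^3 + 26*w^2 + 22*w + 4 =8*w^3 + 24*w^2 + 18*w + 4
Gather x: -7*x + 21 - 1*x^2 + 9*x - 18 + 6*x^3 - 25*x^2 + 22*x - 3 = 6*x^3 - 26*x^2 + 24*x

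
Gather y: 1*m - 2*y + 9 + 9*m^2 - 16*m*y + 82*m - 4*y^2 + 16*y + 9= 9*m^2 + 83*m - 4*y^2 + y*(14 - 16*m) + 18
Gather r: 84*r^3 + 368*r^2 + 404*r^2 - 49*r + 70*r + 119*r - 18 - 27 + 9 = 84*r^3 + 772*r^2 + 140*r - 36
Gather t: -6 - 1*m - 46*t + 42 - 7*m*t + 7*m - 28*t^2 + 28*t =6*m - 28*t^2 + t*(-7*m - 18) + 36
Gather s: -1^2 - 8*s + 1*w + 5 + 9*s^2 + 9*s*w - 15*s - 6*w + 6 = 9*s^2 + s*(9*w - 23) - 5*w + 10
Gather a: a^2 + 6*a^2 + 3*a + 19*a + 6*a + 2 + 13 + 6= 7*a^2 + 28*a + 21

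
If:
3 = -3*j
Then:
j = -1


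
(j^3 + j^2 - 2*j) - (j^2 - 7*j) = j^3 + 5*j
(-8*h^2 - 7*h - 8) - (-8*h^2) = -7*h - 8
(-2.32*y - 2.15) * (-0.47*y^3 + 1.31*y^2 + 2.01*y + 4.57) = 1.0904*y^4 - 2.0287*y^3 - 7.4797*y^2 - 14.9239*y - 9.8255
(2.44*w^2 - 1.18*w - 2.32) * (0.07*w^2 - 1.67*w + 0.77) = 0.1708*w^4 - 4.1574*w^3 + 3.687*w^2 + 2.9658*w - 1.7864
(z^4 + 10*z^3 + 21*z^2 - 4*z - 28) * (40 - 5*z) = -5*z^5 - 10*z^4 + 295*z^3 + 860*z^2 - 20*z - 1120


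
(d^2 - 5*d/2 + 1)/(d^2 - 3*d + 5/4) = 2*(d - 2)/(2*d - 5)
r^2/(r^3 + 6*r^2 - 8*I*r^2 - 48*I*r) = r/(r^2 + r*(6 - 8*I) - 48*I)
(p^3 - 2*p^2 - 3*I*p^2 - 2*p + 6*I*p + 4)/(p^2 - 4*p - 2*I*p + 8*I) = (p^2 - p*(2 + I) + 2*I)/(p - 4)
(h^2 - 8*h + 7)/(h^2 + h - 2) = (h - 7)/(h + 2)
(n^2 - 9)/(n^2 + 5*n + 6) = (n - 3)/(n + 2)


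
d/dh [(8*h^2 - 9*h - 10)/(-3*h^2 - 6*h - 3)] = (-25*h - 11)/(3*(h^3 + 3*h^2 + 3*h + 1))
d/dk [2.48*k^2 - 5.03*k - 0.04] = 4.96*k - 5.03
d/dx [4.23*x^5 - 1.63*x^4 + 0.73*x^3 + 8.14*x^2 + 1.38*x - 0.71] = 21.15*x^4 - 6.52*x^3 + 2.19*x^2 + 16.28*x + 1.38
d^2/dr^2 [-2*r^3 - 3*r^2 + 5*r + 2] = -12*r - 6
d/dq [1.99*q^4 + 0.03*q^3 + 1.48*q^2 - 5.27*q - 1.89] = 7.96*q^3 + 0.09*q^2 + 2.96*q - 5.27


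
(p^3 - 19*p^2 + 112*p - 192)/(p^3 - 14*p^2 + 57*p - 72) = (p - 8)/(p - 3)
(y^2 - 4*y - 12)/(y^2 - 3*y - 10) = (y - 6)/(y - 5)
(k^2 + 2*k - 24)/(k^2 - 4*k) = (k + 6)/k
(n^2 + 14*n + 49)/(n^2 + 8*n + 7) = (n + 7)/(n + 1)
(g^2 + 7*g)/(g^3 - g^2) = (g + 7)/(g*(g - 1))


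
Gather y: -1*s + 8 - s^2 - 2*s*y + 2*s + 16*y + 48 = -s^2 + s + y*(16 - 2*s) + 56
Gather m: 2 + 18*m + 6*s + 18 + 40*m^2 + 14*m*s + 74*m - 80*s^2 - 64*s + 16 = 40*m^2 + m*(14*s + 92) - 80*s^2 - 58*s + 36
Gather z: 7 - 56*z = 7 - 56*z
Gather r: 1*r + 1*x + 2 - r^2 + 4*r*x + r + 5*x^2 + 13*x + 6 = -r^2 + r*(4*x + 2) + 5*x^2 + 14*x + 8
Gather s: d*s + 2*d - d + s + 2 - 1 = d + s*(d + 1) + 1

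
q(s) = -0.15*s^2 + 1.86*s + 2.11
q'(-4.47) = 3.20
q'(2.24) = 1.19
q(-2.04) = -2.31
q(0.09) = 2.28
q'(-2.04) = 2.47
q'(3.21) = 0.90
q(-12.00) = -41.81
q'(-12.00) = 5.46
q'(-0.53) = 2.02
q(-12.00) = -41.81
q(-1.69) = -1.46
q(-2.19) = -2.68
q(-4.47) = -9.20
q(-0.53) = 1.08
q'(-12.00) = 5.46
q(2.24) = 5.52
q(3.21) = 6.53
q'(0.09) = 1.83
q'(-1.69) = 2.37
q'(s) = 1.86 - 0.3*s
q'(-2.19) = 2.52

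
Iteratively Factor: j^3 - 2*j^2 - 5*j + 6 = (j - 1)*(j^2 - j - 6) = (j - 3)*(j - 1)*(j + 2)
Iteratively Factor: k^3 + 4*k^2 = (k)*(k^2 + 4*k) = k*(k + 4)*(k)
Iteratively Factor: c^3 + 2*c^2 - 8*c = (c - 2)*(c^2 + 4*c) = c*(c - 2)*(c + 4)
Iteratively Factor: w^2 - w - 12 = (w - 4)*(w + 3)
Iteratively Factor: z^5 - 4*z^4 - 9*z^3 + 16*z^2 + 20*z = (z + 2)*(z^4 - 6*z^3 + 3*z^2 + 10*z) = (z - 2)*(z + 2)*(z^3 - 4*z^2 - 5*z) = (z - 5)*(z - 2)*(z + 2)*(z^2 + z) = z*(z - 5)*(z - 2)*(z + 2)*(z + 1)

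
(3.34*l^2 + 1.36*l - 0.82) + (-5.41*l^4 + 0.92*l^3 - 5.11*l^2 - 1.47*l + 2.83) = -5.41*l^4 + 0.92*l^3 - 1.77*l^2 - 0.11*l + 2.01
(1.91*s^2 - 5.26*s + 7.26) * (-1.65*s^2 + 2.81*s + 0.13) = -3.1515*s^4 + 14.0461*s^3 - 26.5113*s^2 + 19.7168*s + 0.9438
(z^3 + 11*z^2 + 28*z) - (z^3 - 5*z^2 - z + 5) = 16*z^2 + 29*z - 5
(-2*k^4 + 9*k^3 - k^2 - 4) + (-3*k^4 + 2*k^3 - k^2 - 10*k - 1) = -5*k^4 + 11*k^3 - 2*k^2 - 10*k - 5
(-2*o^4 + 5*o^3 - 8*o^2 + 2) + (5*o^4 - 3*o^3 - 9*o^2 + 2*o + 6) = 3*o^4 + 2*o^3 - 17*o^2 + 2*o + 8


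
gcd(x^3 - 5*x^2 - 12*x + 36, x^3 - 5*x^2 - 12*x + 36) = x^3 - 5*x^2 - 12*x + 36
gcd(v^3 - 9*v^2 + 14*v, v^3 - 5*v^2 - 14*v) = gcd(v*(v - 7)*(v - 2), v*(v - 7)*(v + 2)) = v^2 - 7*v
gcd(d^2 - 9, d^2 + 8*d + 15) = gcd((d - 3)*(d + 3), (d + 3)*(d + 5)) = d + 3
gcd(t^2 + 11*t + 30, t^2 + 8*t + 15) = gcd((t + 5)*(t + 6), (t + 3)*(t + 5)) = t + 5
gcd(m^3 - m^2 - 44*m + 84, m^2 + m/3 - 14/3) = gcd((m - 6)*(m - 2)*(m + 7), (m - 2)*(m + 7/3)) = m - 2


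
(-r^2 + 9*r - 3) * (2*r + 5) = -2*r^3 + 13*r^2 + 39*r - 15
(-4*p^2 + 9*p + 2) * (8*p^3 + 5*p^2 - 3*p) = -32*p^5 + 52*p^4 + 73*p^3 - 17*p^2 - 6*p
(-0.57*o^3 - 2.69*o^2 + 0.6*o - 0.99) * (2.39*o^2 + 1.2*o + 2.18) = -1.3623*o^5 - 7.1131*o^4 - 3.0366*o^3 - 7.5103*o^2 + 0.12*o - 2.1582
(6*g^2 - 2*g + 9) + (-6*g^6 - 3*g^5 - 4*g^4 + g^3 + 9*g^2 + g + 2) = -6*g^6 - 3*g^5 - 4*g^4 + g^3 + 15*g^2 - g + 11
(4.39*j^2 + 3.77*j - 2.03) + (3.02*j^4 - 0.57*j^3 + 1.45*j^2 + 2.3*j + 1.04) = 3.02*j^4 - 0.57*j^3 + 5.84*j^2 + 6.07*j - 0.99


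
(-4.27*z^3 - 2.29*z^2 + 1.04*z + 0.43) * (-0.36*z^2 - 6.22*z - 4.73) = 1.5372*z^5 + 27.3838*z^4 + 34.0665*z^3 + 4.2081*z^2 - 7.5938*z - 2.0339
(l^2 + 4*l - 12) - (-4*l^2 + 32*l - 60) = 5*l^2 - 28*l + 48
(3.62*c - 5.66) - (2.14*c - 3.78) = 1.48*c - 1.88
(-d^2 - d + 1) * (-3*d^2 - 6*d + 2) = 3*d^4 + 9*d^3 + d^2 - 8*d + 2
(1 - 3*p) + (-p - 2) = -4*p - 1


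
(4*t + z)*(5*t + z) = 20*t^2 + 9*t*z + z^2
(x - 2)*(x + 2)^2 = x^3 + 2*x^2 - 4*x - 8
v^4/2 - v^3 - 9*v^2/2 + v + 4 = (v/2 + 1/2)*(v - 4)*(v - 1)*(v + 2)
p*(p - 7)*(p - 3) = p^3 - 10*p^2 + 21*p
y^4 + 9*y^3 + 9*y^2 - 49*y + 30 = (y - 1)^2*(y + 5)*(y + 6)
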